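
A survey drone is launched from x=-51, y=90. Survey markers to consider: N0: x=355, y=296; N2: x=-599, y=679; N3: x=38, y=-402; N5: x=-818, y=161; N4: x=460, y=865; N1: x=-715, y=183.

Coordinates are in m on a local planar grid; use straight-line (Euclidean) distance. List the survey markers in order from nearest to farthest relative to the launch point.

Distance from the launch point at x=-51, y=90 to each:
N0 x=355, y=296: 455.3 m
N3 x=38, y=-402: 500.0 m
N1 x=-715, y=183: 670.5 m
N5 x=-818, y=161: 770.3 m
N2 x=-599, y=679: 804.5 m
N4 x=460, y=865: 928.3 m

N0, N3, N1, N5, N2, N4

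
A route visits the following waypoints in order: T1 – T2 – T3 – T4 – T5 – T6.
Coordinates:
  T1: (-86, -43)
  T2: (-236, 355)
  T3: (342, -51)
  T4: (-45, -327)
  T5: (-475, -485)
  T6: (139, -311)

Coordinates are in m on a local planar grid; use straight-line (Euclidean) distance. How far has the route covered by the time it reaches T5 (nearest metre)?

2065 m

Leg distances:
T1→T2: 425.3 m  (cumulative 425.3 m)
T2→T3: 706.3 m  (cumulative 1131.7 m)
T3→T4: 475.3 m  (cumulative 1607.0 m)
T4→T5: 458.1 m  (cumulative 2065.1 m)
Cumulative distance at T5 ≈ 2065 m.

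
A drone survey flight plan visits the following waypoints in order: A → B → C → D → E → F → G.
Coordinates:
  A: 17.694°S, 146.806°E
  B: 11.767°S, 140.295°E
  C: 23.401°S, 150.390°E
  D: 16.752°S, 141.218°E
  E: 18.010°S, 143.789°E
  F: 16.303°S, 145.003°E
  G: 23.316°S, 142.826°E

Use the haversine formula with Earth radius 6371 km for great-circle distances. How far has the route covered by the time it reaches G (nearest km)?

5196 km

Leg distances:
A→B: 961.3 km  (cumulative 961.3 km)
B→C: 1677.2 km  (cumulative 2638.5 km)
C→D: 1209.3 km  (cumulative 3847.9 km)
D→E: 306.6 km  (cumulative 4154.5 km)
E→F: 229.5 km  (cumulative 4383.9 km)
F→G: 812.3 km  (cumulative 5196.3 km)
Cumulative distance at G ≈ 5196 km.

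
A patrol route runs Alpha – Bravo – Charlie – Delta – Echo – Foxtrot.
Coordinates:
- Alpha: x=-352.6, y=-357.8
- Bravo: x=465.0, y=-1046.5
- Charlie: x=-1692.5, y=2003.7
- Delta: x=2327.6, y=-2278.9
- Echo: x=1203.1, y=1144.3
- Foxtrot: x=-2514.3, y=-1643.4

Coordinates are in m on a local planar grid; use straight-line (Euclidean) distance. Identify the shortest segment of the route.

Leg distances:
Alpha→Bravo: 1069.0 m
Bravo→Charlie: 3736.1 m
Charlie→Delta: 5873.8 m
Delta→Echo: 3603.2 m
Echo→Foxtrot: 4646.5 m
The shortest leg is Alpha–Bravo at 1069.0 m.

Alpha–Bravo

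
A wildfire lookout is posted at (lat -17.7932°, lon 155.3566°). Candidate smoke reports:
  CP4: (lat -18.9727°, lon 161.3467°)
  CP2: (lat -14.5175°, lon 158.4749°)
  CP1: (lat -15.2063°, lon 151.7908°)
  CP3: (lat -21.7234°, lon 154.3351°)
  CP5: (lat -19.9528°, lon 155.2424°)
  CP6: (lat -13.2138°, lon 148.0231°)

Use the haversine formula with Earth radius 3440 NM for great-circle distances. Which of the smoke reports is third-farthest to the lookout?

CP2

Distance to each, sorted:
CP6: 505.4 NM
CP4: 348.5 NM
CP2: 266.5 NM
CP1: 257.4 NM
CP3: 242.9 NM
CP5: 129.8 NM
The third-farthest is CP2 at 266.5 NM.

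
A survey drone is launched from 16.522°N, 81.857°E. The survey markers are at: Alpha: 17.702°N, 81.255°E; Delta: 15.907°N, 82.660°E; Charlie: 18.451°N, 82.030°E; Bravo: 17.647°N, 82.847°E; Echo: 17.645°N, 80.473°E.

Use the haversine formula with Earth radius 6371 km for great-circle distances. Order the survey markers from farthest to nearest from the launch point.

Computing each great-circle distance from 16.522°N, 81.857°E:
Charlie 18.451°N, 82.030°E: 215.3 km
Echo 17.645°N, 80.473°E: 193.0 km
Bravo 17.647°N, 82.847°E: 163.5 km
Alpha 17.702°N, 81.255°E: 146.0 km
Delta 15.907°N, 82.660°E: 109.7 km

Charlie, Echo, Bravo, Alpha, Delta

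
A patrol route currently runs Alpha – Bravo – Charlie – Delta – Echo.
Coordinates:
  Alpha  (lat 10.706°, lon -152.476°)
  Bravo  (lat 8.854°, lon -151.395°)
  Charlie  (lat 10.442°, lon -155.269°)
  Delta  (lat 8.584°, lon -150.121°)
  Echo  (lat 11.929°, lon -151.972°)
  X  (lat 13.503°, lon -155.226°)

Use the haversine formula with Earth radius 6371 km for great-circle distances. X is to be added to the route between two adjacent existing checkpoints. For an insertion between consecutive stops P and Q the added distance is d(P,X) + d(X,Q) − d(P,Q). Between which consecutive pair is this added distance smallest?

Added distance for inserting X between each consecutive pair:
Alpha–Bravo: 858.5 km
Bravo–Charlie: 545.1 km
Charlie–Delta: 519.9 km
Delta–Echo: 751.1 km
Smallest added distance is 519.9 km, inserting between Charlie and Delta.

between Charlie and Delta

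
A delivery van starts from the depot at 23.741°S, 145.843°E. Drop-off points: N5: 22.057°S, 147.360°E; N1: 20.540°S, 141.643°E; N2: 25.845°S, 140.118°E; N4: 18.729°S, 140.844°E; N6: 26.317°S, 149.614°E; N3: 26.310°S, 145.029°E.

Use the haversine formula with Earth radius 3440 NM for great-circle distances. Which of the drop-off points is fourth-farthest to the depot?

Distance to each, sorted:
N4: 410.8 NM
N2: 336.6 NM
N1: 302.4 NM
N6: 256.9 NM
N3: 160.5 NM
N5: 131.4 NM
The fourth-farthest is N6 at 256.9 NM.

N6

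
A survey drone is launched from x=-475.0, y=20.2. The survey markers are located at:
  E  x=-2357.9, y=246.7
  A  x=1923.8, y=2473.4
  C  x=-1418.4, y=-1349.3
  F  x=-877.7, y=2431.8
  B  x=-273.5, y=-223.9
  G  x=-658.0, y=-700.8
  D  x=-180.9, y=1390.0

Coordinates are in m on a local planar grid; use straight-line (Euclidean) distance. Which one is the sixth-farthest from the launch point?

G

Distances from the launch point (x=-475.0, y=20.2):
A: 3431.1 m
F: 2445.0 m
E: 1896.5 m
C: 1663.0 m
D: 1401.0 m
G: 743.9 m
B: 316.5 m
The sixth-farthest is G at 743.9 m.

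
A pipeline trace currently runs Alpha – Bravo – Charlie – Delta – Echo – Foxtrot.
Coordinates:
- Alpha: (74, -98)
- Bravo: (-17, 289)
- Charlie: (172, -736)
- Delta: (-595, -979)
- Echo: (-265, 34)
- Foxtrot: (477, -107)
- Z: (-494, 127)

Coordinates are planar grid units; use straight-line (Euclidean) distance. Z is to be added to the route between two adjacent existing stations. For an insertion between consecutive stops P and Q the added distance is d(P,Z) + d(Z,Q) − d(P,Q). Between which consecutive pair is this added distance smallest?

Added distance for inserting Z between each consecutive pair:
Alpha–Bravo: 717.1
Bravo–Charlie: 551.6
Charlie–Delta: 1396.1
Delta–Echo: 292.4
Echo–Foxtrot: 490.7
Smallest added distance is 292.4, inserting between Delta and Echo.

between Delta and Echo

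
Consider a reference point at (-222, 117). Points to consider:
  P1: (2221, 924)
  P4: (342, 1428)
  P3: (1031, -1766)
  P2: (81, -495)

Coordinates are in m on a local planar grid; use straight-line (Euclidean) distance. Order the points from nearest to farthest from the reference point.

P2, P4, P3, P1

Computing each straight-line distance from (-222, 117):
P2 (81, -495): 682.9 m
P4 (342, 1428): 1427.2 m
P3 (1031, -1766): 2261.8 m
P1 (2221, 924): 2572.8 m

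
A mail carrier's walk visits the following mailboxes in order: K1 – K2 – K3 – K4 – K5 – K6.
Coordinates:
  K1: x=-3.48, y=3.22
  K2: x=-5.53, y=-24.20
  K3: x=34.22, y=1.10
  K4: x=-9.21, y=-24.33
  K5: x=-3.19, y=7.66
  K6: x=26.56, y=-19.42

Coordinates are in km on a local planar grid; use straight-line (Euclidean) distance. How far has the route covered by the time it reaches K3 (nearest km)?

75 km

Leg distances:
K1→K2: 27.5 km  (cumulative 27.5 km)
K2→K3: 47.1 km  (cumulative 74.6 km)
Cumulative distance at K3 ≈ 75 km.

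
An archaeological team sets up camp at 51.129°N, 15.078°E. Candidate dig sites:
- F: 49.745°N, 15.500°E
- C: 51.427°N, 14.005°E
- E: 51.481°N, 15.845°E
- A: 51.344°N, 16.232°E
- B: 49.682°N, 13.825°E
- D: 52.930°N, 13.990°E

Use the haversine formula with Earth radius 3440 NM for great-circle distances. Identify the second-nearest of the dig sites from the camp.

C

Distance to each, sorted:
E: 35.7 NM
C: 44.1 NM
A: 45.3 NM
F: 84.6 NM
B: 99.2 NM
D: 115.4 NM
The second-nearest is C at 44.1 NM.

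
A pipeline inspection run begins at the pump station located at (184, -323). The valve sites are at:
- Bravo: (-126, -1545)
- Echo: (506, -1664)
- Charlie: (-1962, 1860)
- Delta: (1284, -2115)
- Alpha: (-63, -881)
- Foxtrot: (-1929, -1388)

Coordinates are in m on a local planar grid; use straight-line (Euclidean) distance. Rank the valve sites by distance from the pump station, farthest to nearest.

Charlie, Foxtrot, Delta, Echo, Bravo, Alpha

Distances from the pump station:
Charlie (-1962, 1860): 3061.2 m
Foxtrot (-1929, -1388): 2366.2 m
Delta (1284, -2115): 2102.7 m
Echo (506, -1664): 1379.1 m
Bravo (-126, -1545): 1260.7 m
Alpha (-63, -881): 610.2 m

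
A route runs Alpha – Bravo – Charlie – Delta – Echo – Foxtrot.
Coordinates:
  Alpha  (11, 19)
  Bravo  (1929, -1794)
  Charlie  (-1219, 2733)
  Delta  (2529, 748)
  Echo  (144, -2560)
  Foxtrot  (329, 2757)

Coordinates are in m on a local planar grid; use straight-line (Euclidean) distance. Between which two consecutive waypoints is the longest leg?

Bravo–Charlie

Leg distances:
Alpha→Bravo: 2639.3 m
Bravo→Charlie: 5513.9 m
Charlie→Delta: 4241.2 m
Delta→Echo: 4078.1 m
Echo→Foxtrot: 5320.2 m
The longest leg is Bravo–Charlie at 5513.9 m.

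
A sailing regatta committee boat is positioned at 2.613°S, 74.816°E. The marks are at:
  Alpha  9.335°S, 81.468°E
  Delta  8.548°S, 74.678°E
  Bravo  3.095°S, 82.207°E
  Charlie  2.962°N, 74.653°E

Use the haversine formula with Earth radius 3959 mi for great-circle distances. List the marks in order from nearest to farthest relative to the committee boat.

Charlie, Delta, Bravo, Alpha

Distance from the committee boat at 2.613°S, 74.816°E to each:
Charlie 2.962°N, 74.653°E: 385.4 mi
Delta 8.548°S, 74.678°E: 410.2 mi
Bravo 3.095°S, 82.207°E: 511.2 mi
Alpha 9.335°S, 81.468°E: 651.5 mi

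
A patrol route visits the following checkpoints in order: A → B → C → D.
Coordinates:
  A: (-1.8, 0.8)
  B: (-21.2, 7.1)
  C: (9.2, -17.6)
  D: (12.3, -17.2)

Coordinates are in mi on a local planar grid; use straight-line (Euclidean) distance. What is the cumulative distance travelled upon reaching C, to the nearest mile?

60 mi

Leg distances:
A→B: 20.4 mi  (cumulative 20.4 mi)
B→C: 39.2 mi  (cumulative 59.6 mi)
Cumulative distance at C ≈ 60 mi.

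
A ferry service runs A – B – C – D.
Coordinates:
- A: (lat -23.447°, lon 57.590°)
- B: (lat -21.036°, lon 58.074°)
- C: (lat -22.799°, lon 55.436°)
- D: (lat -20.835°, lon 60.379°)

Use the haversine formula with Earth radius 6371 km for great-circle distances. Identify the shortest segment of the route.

Leg distances:
A→B: 272.7 km
B→C: 335.4 km
C→D: 555.0 km
The shortest leg is A–B at 272.7 km.

A–B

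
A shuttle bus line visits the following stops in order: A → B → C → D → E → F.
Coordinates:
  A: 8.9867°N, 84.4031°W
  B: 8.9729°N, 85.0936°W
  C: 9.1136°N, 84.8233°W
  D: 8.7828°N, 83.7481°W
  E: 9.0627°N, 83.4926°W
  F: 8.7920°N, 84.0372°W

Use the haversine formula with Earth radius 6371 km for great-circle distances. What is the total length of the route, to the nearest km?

Leg distances:
A→B: 75.9 km  (cumulative 75.9 km)
B→C: 33.6 km  (cumulative 109.4 km)
C→D: 123.7 km  (cumulative 233.1 km)
D→E: 41.9 km  (cumulative 275.0 km)
E→F: 67.0 km  (cumulative 342.0 km)
Total route length ≈ 342 km.

342 km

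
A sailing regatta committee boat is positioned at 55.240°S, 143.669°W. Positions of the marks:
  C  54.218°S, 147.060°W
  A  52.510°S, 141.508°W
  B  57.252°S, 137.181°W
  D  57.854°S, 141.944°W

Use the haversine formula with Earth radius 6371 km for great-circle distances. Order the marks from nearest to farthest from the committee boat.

C, D, A, B

Distance from the committee boat at 55.240°S, 143.669°W to each:
C 54.218°S, 147.060°W: 245.6 km
D 57.854°S, 141.944°W: 309.3 km
A 52.510°S, 141.508°W: 335.0 km
B 57.252°S, 137.181°W: 458.8 km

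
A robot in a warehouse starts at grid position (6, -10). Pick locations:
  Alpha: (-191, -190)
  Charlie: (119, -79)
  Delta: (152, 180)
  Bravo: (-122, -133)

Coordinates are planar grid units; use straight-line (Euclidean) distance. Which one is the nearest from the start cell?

Distances from the start cell ((6, -10)):
Charlie: 132.4
Bravo: 177.5
Delta: 239.6
Alpha: 266.9
The nearest is Charlie at 132.4.

Charlie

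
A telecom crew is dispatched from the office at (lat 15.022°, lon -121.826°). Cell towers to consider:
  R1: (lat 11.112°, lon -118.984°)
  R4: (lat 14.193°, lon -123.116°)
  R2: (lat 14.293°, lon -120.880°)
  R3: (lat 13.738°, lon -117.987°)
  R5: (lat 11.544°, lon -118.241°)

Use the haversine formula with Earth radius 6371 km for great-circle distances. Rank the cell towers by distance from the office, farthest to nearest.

Distances from the office:
R5 (lat 11.544°, lon -118.241°): 547.7 km
R1 (lat 11.112°, lon -118.984°): 532.7 km
R3 (lat 13.738°, lon -117.987°): 437.4 km
R4 (lat 14.193°, lon -123.116°): 166.6 km
R2 (lat 14.293°, lon -120.880°): 130.1 km

R5, R1, R3, R4, R2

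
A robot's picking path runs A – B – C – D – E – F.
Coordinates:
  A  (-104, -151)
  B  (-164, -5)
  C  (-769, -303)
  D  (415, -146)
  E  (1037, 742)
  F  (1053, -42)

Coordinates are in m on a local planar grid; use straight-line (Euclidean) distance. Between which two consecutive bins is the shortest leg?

A–B

Leg distances:
A→B: 157.8 m
B→C: 674.4 m
C→D: 1194.4 m
D→E: 1084.2 m
E→F: 784.2 m
The shortest leg is A–B at 157.8 m.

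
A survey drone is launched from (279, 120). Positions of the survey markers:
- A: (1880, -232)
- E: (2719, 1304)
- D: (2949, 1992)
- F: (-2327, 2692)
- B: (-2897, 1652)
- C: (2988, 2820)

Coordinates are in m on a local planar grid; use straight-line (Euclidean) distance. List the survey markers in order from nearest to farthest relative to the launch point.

Distances from the launch point:
A (1880, -232): 1639.2 m
E (2719, 1304): 2712.1 m
D (2949, 1992): 3260.9 m
B (-2897, 1652): 3526.2 m
F (-2327, 2692): 3661.5 m
C (2988, 2820): 3824.7 m

A, E, D, B, F, C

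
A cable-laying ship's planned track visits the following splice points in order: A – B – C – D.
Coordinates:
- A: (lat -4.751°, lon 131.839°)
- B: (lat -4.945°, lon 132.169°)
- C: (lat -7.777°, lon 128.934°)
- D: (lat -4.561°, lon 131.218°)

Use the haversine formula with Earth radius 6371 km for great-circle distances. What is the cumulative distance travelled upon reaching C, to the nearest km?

Leg distances:
A→B: 42.5 km  (cumulative 42.5 km)
B→C: 476.4 km  (cumulative 518.8 km)
Cumulative distance at C ≈ 519 km.

519 km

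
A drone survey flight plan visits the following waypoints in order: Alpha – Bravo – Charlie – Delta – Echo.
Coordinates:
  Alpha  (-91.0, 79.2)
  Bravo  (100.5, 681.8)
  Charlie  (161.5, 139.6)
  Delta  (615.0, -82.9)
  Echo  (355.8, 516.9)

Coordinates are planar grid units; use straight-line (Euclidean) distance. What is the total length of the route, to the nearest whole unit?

2336

Leg distances:
Alpha→Bravo: 632.3  (cumulative 632.3)
Bravo→Charlie: 545.6  (cumulative 1177.9)
Charlie→Delta: 505.1  (cumulative 1683.1)
Delta→Echo: 653.4  (cumulative 2336.5)
Total route length ≈ 2336.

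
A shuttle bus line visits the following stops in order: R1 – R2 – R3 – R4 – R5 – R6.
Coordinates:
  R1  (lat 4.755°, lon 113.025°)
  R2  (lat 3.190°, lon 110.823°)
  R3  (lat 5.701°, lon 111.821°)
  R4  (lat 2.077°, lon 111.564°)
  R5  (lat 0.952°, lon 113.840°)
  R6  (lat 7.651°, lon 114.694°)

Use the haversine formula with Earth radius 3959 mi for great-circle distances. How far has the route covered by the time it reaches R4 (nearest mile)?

624 mi

Leg distances:
R1→R2: 186.4 mi  (cumulative 186.4 mi)
R2→R3: 186.6 mi  (cumulative 373.0 mi)
R3→R4: 251.0 mi  (cumulative 624.0 mi)
Cumulative distance at R4 ≈ 624 mi.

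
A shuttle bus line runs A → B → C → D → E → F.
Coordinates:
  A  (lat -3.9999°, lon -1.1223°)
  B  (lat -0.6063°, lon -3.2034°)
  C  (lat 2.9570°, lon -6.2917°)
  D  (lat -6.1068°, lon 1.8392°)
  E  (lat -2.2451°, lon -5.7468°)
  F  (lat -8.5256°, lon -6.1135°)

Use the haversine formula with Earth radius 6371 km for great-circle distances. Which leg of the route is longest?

Leg distances:
A→B: 442.5 km
B→C: 524.2 km
C→D: 1353.1 km
D→E: 944.4 km
E→F: 699.5 km
The longest leg is C–D at 1353.1 km.

C–D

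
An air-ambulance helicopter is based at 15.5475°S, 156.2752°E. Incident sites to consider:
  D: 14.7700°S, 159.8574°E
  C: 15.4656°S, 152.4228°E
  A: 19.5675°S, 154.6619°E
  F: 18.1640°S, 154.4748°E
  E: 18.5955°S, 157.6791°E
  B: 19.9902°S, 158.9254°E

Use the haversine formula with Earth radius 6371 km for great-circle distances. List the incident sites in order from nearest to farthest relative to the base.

F, E, D, C, A, B

Computing each great-circle distance from 15.5475°S, 156.2752°E:
F 18.1640°S, 154.4748°E: 348.3 km
E 18.5955°S, 157.6791°E: 370.3 km
D 14.7700°S, 159.8574°E: 394.1 km
C 15.4656°S, 152.4228°E: 412.9 km
A 19.5675°S, 154.6619°E: 478.6 km
B 19.9902°S, 158.9254°E: 568.1 km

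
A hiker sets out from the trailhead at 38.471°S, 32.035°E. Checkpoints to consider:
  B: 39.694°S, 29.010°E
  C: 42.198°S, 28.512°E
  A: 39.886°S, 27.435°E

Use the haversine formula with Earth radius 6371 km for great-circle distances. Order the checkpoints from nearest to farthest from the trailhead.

Distances from the trailhead:
B 39.694°S, 29.010°E: 294.4 km
A 39.886°S, 27.435°E: 426.5 km
C 42.198°S, 28.512°E: 510.7 km

B, A, C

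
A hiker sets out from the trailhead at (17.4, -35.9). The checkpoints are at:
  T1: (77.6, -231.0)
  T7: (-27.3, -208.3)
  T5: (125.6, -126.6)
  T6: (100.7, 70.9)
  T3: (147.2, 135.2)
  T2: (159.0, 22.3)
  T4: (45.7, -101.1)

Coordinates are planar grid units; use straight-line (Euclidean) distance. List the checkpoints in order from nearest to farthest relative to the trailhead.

Distance from the trailhead at (17.4, -35.9) to each:
T4 (45.7, -101.1): 71.1
T6 (100.7, 70.9): 135.4
T5 (125.6, -126.6): 141.2
T2 (159.0, 22.3): 153.1
T7 (-27.3, -208.3): 178.1
T1 (77.6, -231.0): 204.2
T3 (147.2, 135.2): 214.8

T4, T6, T5, T2, T7, T1, T3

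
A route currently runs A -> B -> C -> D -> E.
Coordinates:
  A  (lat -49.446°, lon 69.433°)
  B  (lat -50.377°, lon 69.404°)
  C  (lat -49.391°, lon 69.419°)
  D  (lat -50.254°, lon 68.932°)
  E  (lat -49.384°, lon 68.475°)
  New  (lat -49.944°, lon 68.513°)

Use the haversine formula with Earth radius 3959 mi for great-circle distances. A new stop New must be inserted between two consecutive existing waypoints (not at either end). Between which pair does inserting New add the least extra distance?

between D and E

Added distance for inserting New between each consecutive pair:
A–B: 38.8 mi
B–C: 37.1 mi
C–D: 20.6 mi
D–E: 3.6 mi
Smallest added distance is 3.6 mi, inserting between D and E.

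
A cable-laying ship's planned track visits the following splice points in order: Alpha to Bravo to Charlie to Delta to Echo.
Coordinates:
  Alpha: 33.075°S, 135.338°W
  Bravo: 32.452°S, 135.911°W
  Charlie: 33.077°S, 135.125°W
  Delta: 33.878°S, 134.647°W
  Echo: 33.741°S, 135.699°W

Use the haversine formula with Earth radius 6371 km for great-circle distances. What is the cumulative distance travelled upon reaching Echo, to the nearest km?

387 km

Leg distances:
Alpha→Bravo: 87.6 km  (cumulative 87.6 km)
Bravo→Charlie: 101.1 km  (cumulative 188.7 km)
Charlie→Delta: 99.5 km  (cumulative 288.2 km)
Delta→Echo: 98.4 km  (cumulative 386.6 km)
Cumulative distance at Echo ≈ 387 km.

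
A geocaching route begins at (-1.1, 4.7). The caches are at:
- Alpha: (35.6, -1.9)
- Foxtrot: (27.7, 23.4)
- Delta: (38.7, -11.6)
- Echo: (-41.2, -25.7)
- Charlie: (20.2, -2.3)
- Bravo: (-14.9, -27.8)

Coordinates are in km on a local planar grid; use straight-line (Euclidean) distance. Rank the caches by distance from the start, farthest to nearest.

Distance from the start at (-1.1, 4.7) to each:
Echo (-41.2, -25.7): 50.3 km
Delta (38.7, -11.6): 43.0 km
Alpha (35.6, -1.9): 37.3 km
Bravo (-14.9, -27.8): 35.3 km
Foxtrot (27.7, 23.4): 34.3 km
Charlie (20.2, -2.3): 22.4 km

Echo, Delta, Alpha, Bravo, Foxtrot, Charlie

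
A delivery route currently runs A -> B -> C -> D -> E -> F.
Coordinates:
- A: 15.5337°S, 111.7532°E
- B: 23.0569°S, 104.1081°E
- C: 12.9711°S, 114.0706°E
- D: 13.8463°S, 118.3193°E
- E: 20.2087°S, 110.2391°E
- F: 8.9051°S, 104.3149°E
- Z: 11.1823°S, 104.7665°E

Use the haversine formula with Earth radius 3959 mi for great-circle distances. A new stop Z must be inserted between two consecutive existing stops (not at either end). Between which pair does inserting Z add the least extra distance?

between E and F

Added distance for inserting Z between each consecutive pair:
A–B: 659.3 mi
B–C: 507.0 mi
C–D: 1281.1 mi
D–E: 963.0 mi
E–F: 6.8 mi
Smallest added distance is 6.8 mi, inserting between E and F.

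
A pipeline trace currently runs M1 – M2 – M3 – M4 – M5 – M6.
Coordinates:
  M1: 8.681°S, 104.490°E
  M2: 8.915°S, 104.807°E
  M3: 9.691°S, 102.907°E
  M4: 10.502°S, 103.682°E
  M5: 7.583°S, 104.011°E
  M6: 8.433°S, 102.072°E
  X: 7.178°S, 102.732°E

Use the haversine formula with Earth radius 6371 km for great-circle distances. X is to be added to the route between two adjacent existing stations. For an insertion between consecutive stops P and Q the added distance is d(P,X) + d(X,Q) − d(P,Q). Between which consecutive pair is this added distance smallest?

Added distance for inserting X between each consecutive pair:
M1–M2: 511.4 km
M2–M3: 353.6 km
M3–M4: 540.3 km
M4–M5: 205.5 km
M5–M6: 71.9 km
Smallest added distance is 71.9 km, inserting between M5 and M6.

between M5 and M6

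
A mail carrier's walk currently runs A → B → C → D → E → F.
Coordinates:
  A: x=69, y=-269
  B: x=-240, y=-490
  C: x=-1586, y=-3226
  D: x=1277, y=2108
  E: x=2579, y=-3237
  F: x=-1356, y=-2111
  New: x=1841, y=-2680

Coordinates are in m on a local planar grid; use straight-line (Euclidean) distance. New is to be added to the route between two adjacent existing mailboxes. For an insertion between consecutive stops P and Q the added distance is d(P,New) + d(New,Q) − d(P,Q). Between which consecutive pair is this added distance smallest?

between E and F

Added distance for inserting New between each consecutive pair:
A–B: 5633.3 m
B–C: 3442.1 m
C–D: 2237.5 m
D–E: 244.4 m
E–F: 78.9 m
Smallest added distance is 78.9 m, inserting between E and F.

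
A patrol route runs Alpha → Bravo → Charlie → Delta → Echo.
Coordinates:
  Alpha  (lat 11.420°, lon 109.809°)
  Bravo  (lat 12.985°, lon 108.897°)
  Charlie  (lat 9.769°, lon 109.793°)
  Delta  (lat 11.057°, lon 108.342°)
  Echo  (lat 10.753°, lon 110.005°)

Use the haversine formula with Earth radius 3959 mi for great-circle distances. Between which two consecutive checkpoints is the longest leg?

Leg distances:
Alpha→Bravo: 124.4 mi
Bravo→Charlie: 230.4 mi
Charlie→Delta: 132.8 mi
Delta→Echo: 114.8 mi
The longest leg is Bravo–Charlie at 230.4 mi.

Bravo–Charlie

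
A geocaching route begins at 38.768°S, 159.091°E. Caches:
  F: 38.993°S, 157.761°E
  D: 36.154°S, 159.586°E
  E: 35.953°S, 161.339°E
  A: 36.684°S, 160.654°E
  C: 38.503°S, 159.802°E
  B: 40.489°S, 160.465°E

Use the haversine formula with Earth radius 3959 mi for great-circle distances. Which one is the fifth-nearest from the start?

D

Distances from the start (38.768°S, 159.091°E):
C: 42.5 mi
F: 73.2 mi
B: 139.6 mi
A: 167.4 mi
D: 182.6 mi
E: 230.4 mi
The fifth-nearest is D at 182.6 mi.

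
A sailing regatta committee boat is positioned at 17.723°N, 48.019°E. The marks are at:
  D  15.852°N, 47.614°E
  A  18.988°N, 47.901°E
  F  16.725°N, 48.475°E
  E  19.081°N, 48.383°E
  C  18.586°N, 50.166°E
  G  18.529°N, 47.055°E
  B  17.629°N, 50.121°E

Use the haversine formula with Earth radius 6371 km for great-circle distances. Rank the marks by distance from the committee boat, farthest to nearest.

C, B, D, E, A, G, F

Distance from the committee boat at 17.723°N, 48.019°E to each:
C 18.586°N, 50.166°E: 246.3 km
B 17.629°N, 50.121°E: 222.9 km
D 15.852°N, 47.614°E: 212.5 km
E 19.081°N, 48.383°E: 155.8 km
A 18.988°N, 47.901°E: 141.2 km
G 18.529°N, 47.055°E: 135.7 km
F 16.725°N, 48.475°E: 121.1 km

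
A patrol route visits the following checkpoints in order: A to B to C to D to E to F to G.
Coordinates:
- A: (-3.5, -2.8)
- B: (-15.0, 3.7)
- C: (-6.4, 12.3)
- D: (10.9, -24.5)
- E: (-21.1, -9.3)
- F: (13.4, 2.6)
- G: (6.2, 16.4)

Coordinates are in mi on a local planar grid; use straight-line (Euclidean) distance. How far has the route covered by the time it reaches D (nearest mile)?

66 mi

Leg distances:
A→B: 13.2 mi  (cumulative 13.2 mi)
B→C: 12.2 mi  (cumulative 25.4 mi)
C→D: 40.7 mi  (cumulative 66.0 mi)
Cumulative distance at D ≈ 66 mi.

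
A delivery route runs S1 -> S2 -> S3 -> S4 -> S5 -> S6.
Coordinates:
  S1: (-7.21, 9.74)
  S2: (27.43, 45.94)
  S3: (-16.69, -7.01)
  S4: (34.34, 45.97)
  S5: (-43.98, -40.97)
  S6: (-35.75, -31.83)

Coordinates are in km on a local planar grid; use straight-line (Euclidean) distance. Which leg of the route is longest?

Leg distances:
S1→S2: 50.1 km
S2→S3: 68.9 km
S3→S4: 73.6 km
S4→S5: 117.0 km
S5→S6: 12.3 km
The longest leg is S4–S5 at 117.0 km.

S4–S5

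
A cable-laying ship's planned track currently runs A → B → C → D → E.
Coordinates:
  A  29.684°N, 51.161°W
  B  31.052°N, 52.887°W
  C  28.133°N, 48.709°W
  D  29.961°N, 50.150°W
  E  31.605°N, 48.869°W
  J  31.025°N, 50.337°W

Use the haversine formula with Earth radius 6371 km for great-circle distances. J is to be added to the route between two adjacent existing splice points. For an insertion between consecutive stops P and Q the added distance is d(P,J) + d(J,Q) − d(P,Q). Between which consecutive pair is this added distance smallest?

Added distance for inserting J between each consecutive pair:
A–B: 186.9 km
B–C: 82.9 km
C–D: 230.8 km
D–E: 53.3 km
Smallest added distance is 53.3 km, inserting between D and E.

between D and E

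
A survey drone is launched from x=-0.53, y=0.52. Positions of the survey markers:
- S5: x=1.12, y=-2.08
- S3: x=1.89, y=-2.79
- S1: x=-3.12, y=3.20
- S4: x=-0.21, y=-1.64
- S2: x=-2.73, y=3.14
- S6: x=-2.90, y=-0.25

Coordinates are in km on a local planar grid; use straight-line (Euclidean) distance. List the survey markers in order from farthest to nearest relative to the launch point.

Distance from the launch point at x=-0.53, y=0.52 to each:
S3 x=1.89, y=-2.79: 4.1 km
S1 x=-3.12, y=3.20: 3.7 km
S2 x=-2.73, y=3.14: 3.4 km
S5 x=1.12, y=-2.08: 3.1 km
S6 x=-2.90, y=-0.25: 2.5 km
S4 x=-0.21, y=-1.64: 2.2 km

S3, S1, S2, S5, S6, S4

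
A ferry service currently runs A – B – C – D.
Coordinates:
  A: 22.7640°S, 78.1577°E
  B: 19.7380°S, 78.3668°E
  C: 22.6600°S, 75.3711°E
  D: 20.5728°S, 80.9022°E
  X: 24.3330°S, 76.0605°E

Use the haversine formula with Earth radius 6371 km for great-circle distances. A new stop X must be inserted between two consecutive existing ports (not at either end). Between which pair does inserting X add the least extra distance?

between C and D

Added distance for inserting X between each consecutive pair:
A–B: 502.2 km
B–C: 312.9 km
C–D: 231.6 km
Smallest added distance is 231.6 km, inserting between C and D.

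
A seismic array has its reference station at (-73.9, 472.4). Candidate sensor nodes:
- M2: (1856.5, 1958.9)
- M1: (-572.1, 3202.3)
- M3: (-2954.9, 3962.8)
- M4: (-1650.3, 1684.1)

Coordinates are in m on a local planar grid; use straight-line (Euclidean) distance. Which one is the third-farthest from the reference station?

Distance to each, sorted:
M3: 4525.8 m
M1: 2775.0 m
M2: 2436.4 m
M4: 1988.3 m
The third-farthest is M2 at 2436.4 m.

M2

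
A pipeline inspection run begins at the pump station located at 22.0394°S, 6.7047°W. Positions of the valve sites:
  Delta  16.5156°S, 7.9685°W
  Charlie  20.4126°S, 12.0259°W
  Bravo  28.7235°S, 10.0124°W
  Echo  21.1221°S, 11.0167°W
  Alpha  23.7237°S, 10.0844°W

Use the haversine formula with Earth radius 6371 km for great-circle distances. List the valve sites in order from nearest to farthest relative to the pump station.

Alpha, Echo, Charlie, Delta, Bravo

Distance from the pump station at 22.0394°S, 6.7047°W to each:
Alpha 23.7237°S, 10.0844°W: 393.6 km
Echo 21.1221°S, 11.0167°W: 457.4 km
Charlie 20.4126°S, 12.0259°W: 580.4 km
Delta 16.5156°S, 7.9685°W: 628.4 km
Bravo 28.7235°S, 10.0124°W: 814.0 km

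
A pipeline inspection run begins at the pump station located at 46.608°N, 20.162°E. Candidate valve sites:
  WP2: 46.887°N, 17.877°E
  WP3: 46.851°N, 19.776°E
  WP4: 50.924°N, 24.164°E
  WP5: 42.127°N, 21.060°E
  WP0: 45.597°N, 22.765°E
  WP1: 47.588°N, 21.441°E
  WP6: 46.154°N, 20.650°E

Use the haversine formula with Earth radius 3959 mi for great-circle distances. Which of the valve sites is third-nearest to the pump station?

Distance to each, sorted:
WP3: 24.8 mi
WP6: 39.1 mi
WP1: 90.6 mi
WP2: 109.9 mi
WP0: 142.9 mi
WP5: 312.8 mi
WP4: 349.4 mi
The third-nearest is WP1 at 90.6 mi.

WP1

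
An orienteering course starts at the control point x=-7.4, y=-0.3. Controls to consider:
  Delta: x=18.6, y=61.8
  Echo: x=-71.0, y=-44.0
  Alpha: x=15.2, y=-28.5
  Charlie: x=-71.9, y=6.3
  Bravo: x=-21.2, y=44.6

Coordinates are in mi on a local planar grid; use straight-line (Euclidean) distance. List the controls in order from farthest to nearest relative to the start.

Echo, Delta, Charlie, Bravo, Alpha

Distance from the start at x=-7.4, y=-0.3 to each:
Echo x=-71.0, y=-44.0: 77.2 mi
Delta x=18.6, y=61.8: 67.3 mi
Charlie x=-71.9, y=6.3: 64.8 mi
Bravo x=-21.2, y=44.6: 47.0 mi
Alpha x=15.2, y=-28.5: 36.1 mi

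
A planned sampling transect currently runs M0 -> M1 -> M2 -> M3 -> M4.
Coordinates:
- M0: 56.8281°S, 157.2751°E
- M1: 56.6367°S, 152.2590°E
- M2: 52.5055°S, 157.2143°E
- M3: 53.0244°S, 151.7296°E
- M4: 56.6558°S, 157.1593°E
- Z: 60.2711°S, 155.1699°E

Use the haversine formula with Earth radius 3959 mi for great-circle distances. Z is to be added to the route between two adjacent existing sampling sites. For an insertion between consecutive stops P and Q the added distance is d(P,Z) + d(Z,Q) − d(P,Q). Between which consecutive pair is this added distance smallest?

Added distance for inserting Z between each consecutive pair:
M0–M1: 331.4 mi
M1–M2: 466.9 mi
M2–M3: 827.5 mi
M3–M4: 446.3 mi
Smallest added distance is 331.4 mi, inserting between M0 and M1.

between M0 and M1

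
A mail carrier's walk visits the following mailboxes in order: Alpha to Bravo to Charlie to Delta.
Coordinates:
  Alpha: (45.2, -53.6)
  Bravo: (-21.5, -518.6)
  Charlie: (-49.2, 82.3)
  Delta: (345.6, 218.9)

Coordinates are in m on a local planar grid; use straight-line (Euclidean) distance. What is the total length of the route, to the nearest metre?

1489 m

Leg distances:
Alpha→Bravo: 469.8 m  (cumulative 469.8 m)
Bravo→Charlie: 601.5 m  (cumulative 1071.3 m)
Charlie→Delta: 417.8 m  (cumulative 1489.1 m)
Total route length ≈ 1489 m.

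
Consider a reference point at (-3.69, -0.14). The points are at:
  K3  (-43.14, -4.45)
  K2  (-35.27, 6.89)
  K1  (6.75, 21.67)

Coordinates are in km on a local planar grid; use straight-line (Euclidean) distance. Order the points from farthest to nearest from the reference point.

K3, K2, K1

Computing each straight-line distance from (-3.69, -0.14):
K3 (-43.14, -4.45): 39.7 km
K2 (-35.27, 6.89): 32.4 km
K1 (6.75, 21.67): 24.2 km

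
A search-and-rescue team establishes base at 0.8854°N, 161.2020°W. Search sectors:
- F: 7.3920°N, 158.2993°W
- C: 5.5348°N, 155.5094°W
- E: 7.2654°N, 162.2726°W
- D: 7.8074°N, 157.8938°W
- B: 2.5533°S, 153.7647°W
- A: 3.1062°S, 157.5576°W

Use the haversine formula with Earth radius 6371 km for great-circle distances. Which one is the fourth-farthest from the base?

F

Distances from the base (0.8854°N, 161.2020°W):
B: 910.9 km
D: 852.5 km
C: 816.4 km
F: 791.8 km
E: 719.3 km
A: 600.9 km
The fourth-farthest is F at 791.8 km.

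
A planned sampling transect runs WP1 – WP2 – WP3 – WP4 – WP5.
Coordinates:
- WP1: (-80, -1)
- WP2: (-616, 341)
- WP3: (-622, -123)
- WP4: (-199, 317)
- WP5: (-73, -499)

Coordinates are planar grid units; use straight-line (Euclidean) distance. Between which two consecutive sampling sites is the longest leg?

WP4–WP5

Leg distances:
WP1→WP2: 635.8
WP2→WP3: 464.0
WP3→WP4: 610.4
WP4→WP5: 825.7
The longest leg is WP4–WP5 at 825.7.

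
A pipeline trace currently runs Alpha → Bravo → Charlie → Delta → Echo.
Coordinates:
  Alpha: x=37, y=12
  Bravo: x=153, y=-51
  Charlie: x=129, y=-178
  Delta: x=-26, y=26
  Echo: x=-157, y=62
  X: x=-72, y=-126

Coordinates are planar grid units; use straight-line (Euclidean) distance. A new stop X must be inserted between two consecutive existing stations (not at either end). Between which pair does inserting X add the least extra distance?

Added distance for inserting X between each consecutive pair:
Alpha–Bravo: 281.0
Bravo–Charlie: 315.5
Charlie–Delta: 110.2
Delta–Echo: 229.3
Smallest added distance is 110.2, inserting between Charlie and Delta.

between Charlie and Delta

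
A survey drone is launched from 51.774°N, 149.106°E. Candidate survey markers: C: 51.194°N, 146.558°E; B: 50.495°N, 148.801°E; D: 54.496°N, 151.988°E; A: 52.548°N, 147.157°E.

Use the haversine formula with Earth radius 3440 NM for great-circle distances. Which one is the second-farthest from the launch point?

Distance to each, sorted:
D: 193.6 NM
C: 101.4 NM
A: 85.5 NM
B: 77.6 NM
The second-farthest is C at 101.4 NM.

C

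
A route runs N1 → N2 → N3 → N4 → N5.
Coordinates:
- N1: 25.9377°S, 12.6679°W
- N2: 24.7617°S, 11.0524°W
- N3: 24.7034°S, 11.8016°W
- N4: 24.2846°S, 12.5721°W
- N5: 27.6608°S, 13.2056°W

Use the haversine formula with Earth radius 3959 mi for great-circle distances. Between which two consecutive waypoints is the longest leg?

N4–N5

Leg distances:
N1→N2: 129.5 mi
N2→N3: 47.2 mi
N3→N4: 56.4 mi
N4→N5: 236.6 mi
The longest leg is N4–N5 at 236.6 mi.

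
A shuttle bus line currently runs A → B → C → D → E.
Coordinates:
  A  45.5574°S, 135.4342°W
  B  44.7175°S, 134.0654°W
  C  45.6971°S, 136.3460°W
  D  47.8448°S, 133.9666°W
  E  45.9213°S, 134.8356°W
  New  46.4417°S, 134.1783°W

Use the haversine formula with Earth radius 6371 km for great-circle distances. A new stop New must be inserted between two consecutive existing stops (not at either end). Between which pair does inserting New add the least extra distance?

Added distance for inserting New between each consecutive pair:
A–B: 187.8 km
B–C: 169.3 km
C–D: 43.7 km
D–E: 9.9 km
Smallest added distance is 9.9 km, inserting between D and E.

between D and E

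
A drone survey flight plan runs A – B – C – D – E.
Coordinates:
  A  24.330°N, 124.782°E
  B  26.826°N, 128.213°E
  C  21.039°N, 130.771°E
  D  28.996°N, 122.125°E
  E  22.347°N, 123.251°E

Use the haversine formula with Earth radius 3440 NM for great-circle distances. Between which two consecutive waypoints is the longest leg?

Leg distances:
A→B: 238.7 NM
B→C: 374.7 NM
C→D: 670.0 NM
D→E: 403.8 NM
The longest leg is C–D at 670.0 NM.

C–D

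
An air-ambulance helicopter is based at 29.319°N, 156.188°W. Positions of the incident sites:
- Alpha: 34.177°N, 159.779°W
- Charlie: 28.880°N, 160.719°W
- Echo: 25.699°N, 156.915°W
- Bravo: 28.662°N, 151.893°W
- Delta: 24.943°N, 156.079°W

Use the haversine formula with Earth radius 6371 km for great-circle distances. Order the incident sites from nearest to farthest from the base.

Echo, Bravo, Charlie, Delta, Alpha

Computing each great-circle distance from 29.319°N, 156.188°W:
Echo 25.699°N, 156.915°W: 408.9 km
Bravo 28.662°N, 151.893°W: 424.1 km
Charlie 28.880°N, 160.719°W: 442.9 km
Delta 24.943°N, 156.079°W: 486.7 km
Alpha 34.177°N, 159.779°W: 637.9 km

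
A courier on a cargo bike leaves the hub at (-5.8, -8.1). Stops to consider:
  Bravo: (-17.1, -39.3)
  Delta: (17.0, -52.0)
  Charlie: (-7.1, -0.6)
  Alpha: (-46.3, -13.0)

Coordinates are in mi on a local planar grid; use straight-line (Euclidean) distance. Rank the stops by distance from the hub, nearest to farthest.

Distance from the hub at (-5.8, -8.1) to each:
Charlie (-7.1, -0.6): 7.6 mi
Bravo (-17.1, -39.3): 33.2 mi
Alpha (-46.3, -13.0): 40.8 mi
Delta (17.0, -52.0): 49.5 mi

Charlie, Bravo, Alpha, Delta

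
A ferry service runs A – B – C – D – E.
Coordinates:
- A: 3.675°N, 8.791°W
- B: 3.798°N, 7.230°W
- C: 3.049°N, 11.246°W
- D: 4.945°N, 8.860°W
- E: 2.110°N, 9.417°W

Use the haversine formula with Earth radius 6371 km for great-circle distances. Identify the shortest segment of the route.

A–B

Leg distances:
A→B: 173.7 km
B→C: 453.5 km
C→D: 338.4 km
D→E: 321.2 km
The shortest leg is A–B at 173.7 km.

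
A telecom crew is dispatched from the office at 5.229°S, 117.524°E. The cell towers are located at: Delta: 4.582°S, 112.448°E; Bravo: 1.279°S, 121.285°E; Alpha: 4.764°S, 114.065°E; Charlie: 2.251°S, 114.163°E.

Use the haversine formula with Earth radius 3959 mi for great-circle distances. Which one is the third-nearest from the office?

Distances from the office (5.229°S, 117.524°E):
Alpha: 240.3 mi
Charlie: 309.9 mi
Delta: 352.3 mi
Bravo: 376.5 mi
The third-nearest is Delta at 352.3 mi.

Delta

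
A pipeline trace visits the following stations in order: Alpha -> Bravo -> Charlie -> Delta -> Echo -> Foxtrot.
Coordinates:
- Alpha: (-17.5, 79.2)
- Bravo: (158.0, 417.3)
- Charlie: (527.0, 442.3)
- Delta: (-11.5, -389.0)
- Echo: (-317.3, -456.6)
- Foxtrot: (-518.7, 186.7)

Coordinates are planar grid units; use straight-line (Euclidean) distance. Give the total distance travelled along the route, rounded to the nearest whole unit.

2729

Leg distances:
Alpha→Bravo: 380.9  (cumulative 380.9)
Bravo→Charlie: 369.8  (cumulative 750.8)
Charlie→Delta: 990.5  (cumulative 1741.3)
Delta→Echo: 313.2  (cumulative 2054.4)
Echo→Foxtrot: 674.1  (cumulative 2728.5)
Total route length ≈ 2729.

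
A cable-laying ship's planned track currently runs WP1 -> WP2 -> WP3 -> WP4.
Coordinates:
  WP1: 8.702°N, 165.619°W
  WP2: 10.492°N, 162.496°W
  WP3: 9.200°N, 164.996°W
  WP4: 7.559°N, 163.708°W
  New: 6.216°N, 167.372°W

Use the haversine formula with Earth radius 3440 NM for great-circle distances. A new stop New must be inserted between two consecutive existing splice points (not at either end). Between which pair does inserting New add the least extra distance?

between WP3 and WP4

Added distance for inserting New between each consecutive pair:
WP1–WP2: 355.3 NM
WP2–WP3: 448.2 NM
WP3–WP4: 336.3 NM
Smallest added distance is 336.3 NM, inserting between WP3 and WP4.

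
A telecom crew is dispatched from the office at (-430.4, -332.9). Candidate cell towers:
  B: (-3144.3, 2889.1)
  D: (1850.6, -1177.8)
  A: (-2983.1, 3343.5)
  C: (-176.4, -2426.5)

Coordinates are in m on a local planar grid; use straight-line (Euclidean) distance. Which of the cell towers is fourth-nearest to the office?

Distances from the office ((-430.4, -332.9)):
C: 2109.0 m
D: 2432.5 m
B: 4212.7 m
A: 4475.7 m
The fourth-nearest is A at 4475.7 m.

A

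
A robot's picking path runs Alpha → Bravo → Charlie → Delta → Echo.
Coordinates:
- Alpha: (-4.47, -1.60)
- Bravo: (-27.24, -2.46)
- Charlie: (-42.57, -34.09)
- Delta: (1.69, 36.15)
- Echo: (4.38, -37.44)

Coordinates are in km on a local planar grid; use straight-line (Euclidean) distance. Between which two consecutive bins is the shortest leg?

Alpha–Bravo

Leg distances:
Alpha→Bravo: 22.8 km
Bravo→Charlie: 35.1 km
Charlie→Delta: 83.0 km
Delta→Echo: 73.6 km
The shortest leg is Alpha–Bravo at 22.8 km.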